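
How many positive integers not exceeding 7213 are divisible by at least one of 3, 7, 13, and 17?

3632

Apply inclusion-exclusion:
2404 + 1030 + 554 + 424 − 343 − 184 − 141 − 79 − 60 − 32 + 26 + 20 + 10 + 4 − 1 = 3632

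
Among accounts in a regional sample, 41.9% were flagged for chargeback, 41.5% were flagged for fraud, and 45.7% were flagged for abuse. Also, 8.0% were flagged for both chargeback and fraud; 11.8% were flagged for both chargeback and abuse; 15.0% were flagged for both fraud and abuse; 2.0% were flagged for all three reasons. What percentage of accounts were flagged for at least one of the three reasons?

96.3%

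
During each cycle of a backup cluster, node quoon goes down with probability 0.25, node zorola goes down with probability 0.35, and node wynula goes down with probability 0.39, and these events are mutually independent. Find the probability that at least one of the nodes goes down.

Since the events are independent, P(none) is the product of the individual non-occurrence probabilities.
P(none) = (1 − 0.25) × (1 − 0.35) × (1 − 0.39) = 0.75 × 0.65 × 0.61 = 0.297375
P(at least one) = 1 − 0.297375 = 0.702625

0.702625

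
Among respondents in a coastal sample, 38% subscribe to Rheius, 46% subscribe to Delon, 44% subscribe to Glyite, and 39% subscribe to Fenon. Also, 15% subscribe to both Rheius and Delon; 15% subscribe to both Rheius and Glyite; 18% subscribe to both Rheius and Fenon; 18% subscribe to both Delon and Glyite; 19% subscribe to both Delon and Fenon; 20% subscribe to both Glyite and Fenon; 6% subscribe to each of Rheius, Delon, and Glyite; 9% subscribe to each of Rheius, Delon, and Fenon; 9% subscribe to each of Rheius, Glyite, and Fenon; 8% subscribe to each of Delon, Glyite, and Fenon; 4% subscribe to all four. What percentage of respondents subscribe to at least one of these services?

P(union) = 38 + 46 + 44 + 39 − 15 − 15 − 18 − 18 − 19 − 20 + 6 + 9 + 9 + 8 − 4 = 90%

90%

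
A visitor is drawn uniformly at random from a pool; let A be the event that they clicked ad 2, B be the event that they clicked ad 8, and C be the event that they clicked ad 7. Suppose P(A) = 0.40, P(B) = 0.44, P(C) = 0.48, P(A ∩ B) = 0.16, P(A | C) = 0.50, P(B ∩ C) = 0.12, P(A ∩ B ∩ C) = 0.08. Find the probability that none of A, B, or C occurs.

0.12

P(A ∩ C) = P(C)·P(A|C) = 0.48 × 0.50 = 0.24
Using inclusion–exclusion:
P(A ∪ B ∪ C) = 0.40 + 0.44 + 0.48 − 0.16 − 0.24 − 0.12 + 0.08 = 0.88
P(none) = 1 − 0.88 = 0.12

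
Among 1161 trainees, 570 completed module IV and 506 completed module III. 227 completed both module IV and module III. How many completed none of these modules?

312

|union| = 570 + 506 − 227 = 849
None: 1161 − 849 = 312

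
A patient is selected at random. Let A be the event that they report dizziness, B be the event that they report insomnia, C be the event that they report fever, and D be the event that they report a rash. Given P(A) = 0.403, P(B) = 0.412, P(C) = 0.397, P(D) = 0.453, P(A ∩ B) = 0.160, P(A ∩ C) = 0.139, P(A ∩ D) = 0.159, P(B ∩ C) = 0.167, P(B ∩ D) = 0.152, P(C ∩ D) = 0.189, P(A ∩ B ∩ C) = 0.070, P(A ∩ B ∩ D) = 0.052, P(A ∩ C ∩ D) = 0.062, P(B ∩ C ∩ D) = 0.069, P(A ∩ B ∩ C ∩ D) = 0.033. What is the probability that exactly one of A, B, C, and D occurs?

By inclusion–exclusion (exactly-one form):
P(exactly one) = 0.403 + 0.412 + 0.397 + 0.453 − 2·0.160 − 2·0.139 − 2·0.159 − 2·0.167 − 2·0.152 − 2·0.189 + 3·0.070 + 3·0.052 + 3·0.062 + 3·0.069 − 4·0.033 = 0.360

0.360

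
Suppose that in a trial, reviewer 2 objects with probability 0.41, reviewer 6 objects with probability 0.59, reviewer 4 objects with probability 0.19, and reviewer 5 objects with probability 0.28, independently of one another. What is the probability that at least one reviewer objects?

0.85892392

Since the events are independent, P(none) is the product of the individual non-occurrence probabilities.
P(none) = (1 − 0.41) × (1 − 0.59) × (1 − 0.19) × (1 − 0.28) = 0.59 × 0.41 × 0.81 × 0.72 = 0.14107608
P(at least one) = 1 − 0.14107608 = 0.85892392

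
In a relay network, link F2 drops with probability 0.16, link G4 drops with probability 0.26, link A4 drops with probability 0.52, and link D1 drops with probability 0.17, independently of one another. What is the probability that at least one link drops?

0.75235456

P(none) = (1 − 0.16) × (1 − 0.26) × (1 − 0.52) × (1 − 0.17) = 0.84 × 0.74 × 0.48 × 0.83 = 0.24764544
P(at least one) = 1 − 0.24764544 = 0.75235456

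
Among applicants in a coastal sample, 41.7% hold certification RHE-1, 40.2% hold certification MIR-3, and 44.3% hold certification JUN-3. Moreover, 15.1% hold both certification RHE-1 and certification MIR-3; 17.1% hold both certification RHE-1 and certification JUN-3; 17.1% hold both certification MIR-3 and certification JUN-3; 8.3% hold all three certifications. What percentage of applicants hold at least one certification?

Using inclusion–exclusion:
P(at least one) = 41.7 + 40.2 + 44.3 − 15.1 − 17.1 − 17.1 + 8.3 = 85.2%

85.2%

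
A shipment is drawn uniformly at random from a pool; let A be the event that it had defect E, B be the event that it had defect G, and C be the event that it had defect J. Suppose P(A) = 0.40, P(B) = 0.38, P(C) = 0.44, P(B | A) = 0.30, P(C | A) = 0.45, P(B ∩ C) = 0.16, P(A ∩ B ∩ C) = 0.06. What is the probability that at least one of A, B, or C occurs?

0.82

P(A ∩ B) = P(A)·P(B|A) = 0.40 × 0.30 = 0.12
P(A ∩ C) = P(A)·P(C|A) = 0.40 × 0.45 = 0.18
By inclusion-exclusion,
P(A ∪ B ∪ C) = 0.40 + 0.38 + 0.44 − 0.12 − 0.18 − 0.16 + 0.06 = 0.82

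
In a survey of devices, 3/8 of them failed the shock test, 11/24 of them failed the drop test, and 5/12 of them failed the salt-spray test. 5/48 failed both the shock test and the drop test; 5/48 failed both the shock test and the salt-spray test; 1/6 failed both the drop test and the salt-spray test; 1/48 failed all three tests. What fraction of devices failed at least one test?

43/48

By inclusion–exclusion:
P(union) = 3/8 + 11/24 + 5/12 − 5/48 − 5/48 − 1/6 + 1/48 = 43/48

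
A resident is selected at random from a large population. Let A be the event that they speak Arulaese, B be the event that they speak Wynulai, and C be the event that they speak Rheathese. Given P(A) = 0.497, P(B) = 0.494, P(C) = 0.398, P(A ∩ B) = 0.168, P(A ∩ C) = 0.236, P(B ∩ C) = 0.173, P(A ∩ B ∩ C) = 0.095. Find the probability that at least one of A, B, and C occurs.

Inclusion–exclusion gives
P(A ∪ B ∪ C) = 0.497 + 0.494 + 0.398 − 0.168 − 0.236 − 0.173 + 0.095 = 0.907

0.907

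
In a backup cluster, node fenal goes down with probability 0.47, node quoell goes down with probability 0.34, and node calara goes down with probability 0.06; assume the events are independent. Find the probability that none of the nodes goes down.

Independence gives P(none) = ∏(1 − pᵢ).
P(none) = (1 − 0.47) × (1 − 0.34) × (1 − 0.06) = 0.53 × 0.66 × 0.94 = 0.328812

0.328812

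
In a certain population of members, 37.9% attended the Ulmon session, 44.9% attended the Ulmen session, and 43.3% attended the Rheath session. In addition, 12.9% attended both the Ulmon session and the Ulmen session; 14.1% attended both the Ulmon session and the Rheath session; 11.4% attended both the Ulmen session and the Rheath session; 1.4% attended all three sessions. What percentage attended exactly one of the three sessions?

P(exactly one) = 37.9 + 44.9 + 43.3 − 2·12.9 − 2·14.1 − 2·11.4 + 3·1.4 = 53.5%

53.5%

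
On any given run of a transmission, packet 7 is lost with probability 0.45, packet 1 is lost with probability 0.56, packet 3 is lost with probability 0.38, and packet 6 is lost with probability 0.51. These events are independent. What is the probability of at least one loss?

0.9264804

Since the events are independent, P(none) is the product of the individual non-occurrence probabilities.
P(none) = (1 − 0.45) × (1 − 0.56) × (1 − 0.38) × (1 − 0.51) = 0.55 × 0.44 × 0.62 × 0.49 = 0.0735196
P(at least one) = 1 − 0.0735196 = 0.9264804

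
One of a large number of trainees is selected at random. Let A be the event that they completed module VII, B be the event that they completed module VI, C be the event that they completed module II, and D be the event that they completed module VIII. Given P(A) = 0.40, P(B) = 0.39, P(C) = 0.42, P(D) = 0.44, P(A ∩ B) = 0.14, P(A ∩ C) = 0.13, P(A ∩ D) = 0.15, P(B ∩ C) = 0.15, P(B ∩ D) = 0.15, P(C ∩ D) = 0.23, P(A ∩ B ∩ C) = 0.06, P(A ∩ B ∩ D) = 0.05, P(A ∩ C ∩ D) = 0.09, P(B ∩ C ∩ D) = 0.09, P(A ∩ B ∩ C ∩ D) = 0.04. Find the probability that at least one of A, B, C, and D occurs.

P(A ∪ B ∪ C ∪ D) = 0.40 + 0.39 + 0.42 + 0.44 − 0.14 − 0.13 − 0.15 − 0.15 − 0.15 − 0.23 + 0.06 + 0.05 + 0.09 + 0.09 − 0.04 = 0.95

0.95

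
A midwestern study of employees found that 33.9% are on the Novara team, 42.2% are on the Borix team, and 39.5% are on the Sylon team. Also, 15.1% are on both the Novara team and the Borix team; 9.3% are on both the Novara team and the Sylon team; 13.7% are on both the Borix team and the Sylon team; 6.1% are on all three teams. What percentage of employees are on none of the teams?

16.4%

P(union) = 33.9 + 42.2 + 39.5 − 15.1 − 9.3 − 13.7 + 6.1 = 83.6%
P(none) = 100% − 83.6% = 16.4%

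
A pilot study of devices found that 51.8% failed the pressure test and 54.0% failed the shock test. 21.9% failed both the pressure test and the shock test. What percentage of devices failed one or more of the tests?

83.9%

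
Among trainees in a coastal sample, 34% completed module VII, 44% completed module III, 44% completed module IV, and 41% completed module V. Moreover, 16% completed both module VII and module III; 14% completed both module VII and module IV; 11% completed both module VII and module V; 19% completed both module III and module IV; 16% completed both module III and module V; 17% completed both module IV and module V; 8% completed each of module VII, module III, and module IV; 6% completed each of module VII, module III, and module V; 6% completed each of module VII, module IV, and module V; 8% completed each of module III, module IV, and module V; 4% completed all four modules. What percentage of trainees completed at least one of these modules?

94%

P(union) = 34 + 44 + 44 + 41 − 16 − 14 − 11 − 19 − 16 − 17 + 8 + 6 + 6 + 8 − 4 = 94%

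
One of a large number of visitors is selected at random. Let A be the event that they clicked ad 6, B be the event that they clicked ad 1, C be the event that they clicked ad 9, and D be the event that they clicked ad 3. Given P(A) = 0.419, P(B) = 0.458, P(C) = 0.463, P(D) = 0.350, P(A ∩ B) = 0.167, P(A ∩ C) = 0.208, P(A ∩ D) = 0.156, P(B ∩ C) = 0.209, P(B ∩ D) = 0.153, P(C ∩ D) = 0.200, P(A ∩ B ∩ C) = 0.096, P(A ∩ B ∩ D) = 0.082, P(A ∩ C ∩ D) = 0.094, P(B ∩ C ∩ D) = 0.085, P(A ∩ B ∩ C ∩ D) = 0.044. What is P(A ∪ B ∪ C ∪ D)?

0.910

Inclusion–exclusion gives
P(A ∪ B ∪ C ∪ D) = 0.419 + 0.458 + 0.463 + 0.350 − 0.167 − 0.208 − 0.156 − 0.209 − 0.153 − 0.200 + 0.096 + 0.082 + 0.094 + 0.085 − 0.044 = 0.910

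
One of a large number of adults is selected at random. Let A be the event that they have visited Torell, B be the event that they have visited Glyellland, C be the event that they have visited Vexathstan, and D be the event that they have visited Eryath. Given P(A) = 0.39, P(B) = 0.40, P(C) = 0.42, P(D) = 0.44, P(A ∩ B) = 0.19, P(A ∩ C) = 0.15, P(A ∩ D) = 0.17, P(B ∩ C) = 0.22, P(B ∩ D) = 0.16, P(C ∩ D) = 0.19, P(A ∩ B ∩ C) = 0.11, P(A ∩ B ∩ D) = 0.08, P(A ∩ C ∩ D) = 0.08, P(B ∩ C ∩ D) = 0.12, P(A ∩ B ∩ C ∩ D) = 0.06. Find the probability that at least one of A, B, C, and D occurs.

Inclusion–exclusion gives
P(A ∪ B ∪ C ∪ D) = 0.39 + 0.40 + 0.42 + 0.44 − 0.19 − 0.15 − 0.17 − 0.22 − 0.16 − 0.19 + 0.11 + 0.08 + 0.08 + 0.12 − 0.06 = 0.90

0.90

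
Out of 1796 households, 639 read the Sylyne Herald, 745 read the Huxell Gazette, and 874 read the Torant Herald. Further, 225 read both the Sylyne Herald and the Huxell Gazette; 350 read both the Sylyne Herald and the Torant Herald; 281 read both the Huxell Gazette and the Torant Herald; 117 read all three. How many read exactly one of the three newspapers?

897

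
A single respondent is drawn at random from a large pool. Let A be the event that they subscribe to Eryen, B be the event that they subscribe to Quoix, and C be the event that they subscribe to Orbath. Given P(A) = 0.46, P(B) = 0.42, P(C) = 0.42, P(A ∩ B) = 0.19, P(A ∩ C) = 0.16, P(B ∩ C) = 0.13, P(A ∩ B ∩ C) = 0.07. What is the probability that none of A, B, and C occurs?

By inclusion-exclusion,
P(A ∪ B ∪ C) = 0.46 + 0.42 + 0.42 − 0.19 − 0.16 − 0.13 + 0.07 = 0.89
P(none) = 1 − 0.89 = 0.11

0.11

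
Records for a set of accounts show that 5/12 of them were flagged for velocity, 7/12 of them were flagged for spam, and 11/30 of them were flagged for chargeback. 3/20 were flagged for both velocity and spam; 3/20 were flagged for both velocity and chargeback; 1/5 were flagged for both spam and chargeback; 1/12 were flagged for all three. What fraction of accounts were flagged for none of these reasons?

Apply inclusion-exclusion:
P(≥1) = 5/12 + 7/12 + 11/30 − 3/20 − 3/20 − 1/5 + 1/12 = 19/20
P(none) = 1 − 19/20 = 1/20

1/20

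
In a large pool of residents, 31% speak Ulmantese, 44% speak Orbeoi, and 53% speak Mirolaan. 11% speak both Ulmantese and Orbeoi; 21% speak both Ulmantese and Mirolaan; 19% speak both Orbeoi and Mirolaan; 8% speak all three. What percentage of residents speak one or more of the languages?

By inclusion-exclusion,
P(union) = 31 + 44 + 53 − 11 − 21 − 19 + 8 = 85%

85%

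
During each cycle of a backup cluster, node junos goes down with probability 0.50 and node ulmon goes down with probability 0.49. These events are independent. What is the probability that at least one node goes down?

0.745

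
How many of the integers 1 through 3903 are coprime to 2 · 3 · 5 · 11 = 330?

946

⌊3903/2⌋ + ⌊3903/3⌋ + ⌊3903/5⌋ + ⌊3903/11⌋ − ⌊3903/6⌋ − ⌊3903/10⌋ − ⌊3903/22⌋ − ⌊3903/15⌋ − ⌊3903/33⌋ − ⌊3903/55⌋ + ⌊3903/30⌋ + ⌊3903/66⌋ + ⌊3903/110⌋ + ⌊3903/165⌋ − ⌊3903/330⌋ = 1951 + 1301 + 780 + 354 − 650 − 390 − 177 − 260 − 118 − 70 + 130 + 59 + 35 + 23 − 11 = 2957
3903 − 2957 = 946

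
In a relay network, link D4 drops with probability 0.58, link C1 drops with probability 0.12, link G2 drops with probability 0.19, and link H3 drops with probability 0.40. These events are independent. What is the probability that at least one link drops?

P(none) = (1 − 0.58) × (1 − 0.12) × (1 − 0.19) × (1 − 0.40) = 0.42 × 0.88 × 0.81 × 0.60 = 0.1796256
P(at least one) = 1 − 0.1796256 = 0.8203744

0.8203744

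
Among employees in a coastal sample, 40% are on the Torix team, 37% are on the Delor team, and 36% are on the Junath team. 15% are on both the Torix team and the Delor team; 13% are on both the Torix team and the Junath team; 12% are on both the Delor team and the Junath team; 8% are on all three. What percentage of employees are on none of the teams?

19%

P(at least one) = 40 + 37 + 36 − 15 − 13 − 12 + 8 = 81%
P(none) = 100% − 81% = 19%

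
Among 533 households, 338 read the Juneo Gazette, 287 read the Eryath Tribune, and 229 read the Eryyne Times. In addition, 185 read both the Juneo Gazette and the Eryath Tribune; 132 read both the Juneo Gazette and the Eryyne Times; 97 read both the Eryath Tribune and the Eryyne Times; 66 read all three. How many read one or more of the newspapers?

506

Apply inclusion-exclusion:
|at least one| = 338 + 287 + 229 − 185 − 132 − 97 + 66 = 506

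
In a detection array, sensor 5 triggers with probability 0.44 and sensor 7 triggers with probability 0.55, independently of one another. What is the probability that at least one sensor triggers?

0.748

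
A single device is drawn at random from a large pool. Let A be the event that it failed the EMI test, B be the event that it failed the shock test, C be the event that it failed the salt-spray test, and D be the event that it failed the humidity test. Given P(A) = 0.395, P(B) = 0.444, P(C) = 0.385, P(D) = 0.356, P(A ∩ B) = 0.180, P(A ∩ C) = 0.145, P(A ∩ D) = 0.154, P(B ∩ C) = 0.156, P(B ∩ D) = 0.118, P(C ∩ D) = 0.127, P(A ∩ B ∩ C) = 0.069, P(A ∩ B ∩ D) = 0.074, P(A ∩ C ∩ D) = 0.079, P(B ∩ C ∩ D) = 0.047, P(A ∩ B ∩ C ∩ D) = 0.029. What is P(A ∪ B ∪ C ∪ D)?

0.940

Apply inclusion-exclusion:
P(A ∪ B ∪ C ∪ D) = 0.395 + 0.444 + 0.385 + 0.356 − 0.180 − 0.145 − 0.154 − 0.156 − 0.118 − 0.127 + 0.069 + 0.074 + 0.079 + 0.047 − 0.029 = 0.940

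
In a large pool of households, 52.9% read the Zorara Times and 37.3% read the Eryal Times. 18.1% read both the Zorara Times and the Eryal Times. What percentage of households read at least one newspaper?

72.1%

Apply inclusion-exclusion:
P(at least one) = 52.9 + 37.3 − 18.1 = 72.1%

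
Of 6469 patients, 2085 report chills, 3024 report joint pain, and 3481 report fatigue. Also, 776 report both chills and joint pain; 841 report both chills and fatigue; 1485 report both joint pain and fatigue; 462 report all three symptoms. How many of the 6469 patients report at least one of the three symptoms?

Using inclusion–exclusion:
|union| = 2085 + 3024 + 3481 − 776 − 841 − 1485 + 462 = 5950

5950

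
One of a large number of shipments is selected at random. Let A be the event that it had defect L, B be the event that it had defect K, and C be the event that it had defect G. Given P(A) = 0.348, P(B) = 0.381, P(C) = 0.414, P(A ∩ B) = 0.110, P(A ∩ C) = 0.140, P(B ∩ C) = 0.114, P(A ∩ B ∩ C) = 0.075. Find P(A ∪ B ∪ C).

By inclusion-exclusion,
P(A ∪ B ∪ C) = 0.348 + 0.381 + 0.414 − 0.110 − 0.140 − 0.114 + 0.075 = 0.854

0.854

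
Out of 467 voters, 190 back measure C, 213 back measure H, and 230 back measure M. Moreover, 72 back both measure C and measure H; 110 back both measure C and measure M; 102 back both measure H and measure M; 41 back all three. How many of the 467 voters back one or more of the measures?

390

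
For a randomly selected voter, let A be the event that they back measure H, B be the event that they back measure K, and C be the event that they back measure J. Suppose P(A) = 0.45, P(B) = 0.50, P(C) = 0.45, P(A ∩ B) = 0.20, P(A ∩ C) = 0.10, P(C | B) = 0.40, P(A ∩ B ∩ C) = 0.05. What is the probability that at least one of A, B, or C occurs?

P(B ∩ C) = P(B)·P(C|B) = 0.50 × 0.40 = 0.20
P(A ∪ B ∪ C) = 0.45 + 0.50 + 0.45 − 0.20 − 0.10 − 0.20 + 0.05 = 0.95

0.95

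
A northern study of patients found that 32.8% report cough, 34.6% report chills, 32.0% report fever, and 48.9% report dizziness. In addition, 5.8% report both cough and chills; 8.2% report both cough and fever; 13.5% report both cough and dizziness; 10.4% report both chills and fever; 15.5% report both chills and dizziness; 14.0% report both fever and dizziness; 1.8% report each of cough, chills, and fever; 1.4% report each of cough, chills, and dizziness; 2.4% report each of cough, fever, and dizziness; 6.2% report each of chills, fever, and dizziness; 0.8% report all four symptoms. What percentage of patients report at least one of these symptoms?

P(at least one) = 32.8 + 34.6 + 32.0 + 48.9 − 5.8 − 8.2 − 13.5 − 10.4 − 15.5 − 14.0 + 1.8 + 1.4 + 2.4 + 6.2 − 0.8 = 91.9%

91.9%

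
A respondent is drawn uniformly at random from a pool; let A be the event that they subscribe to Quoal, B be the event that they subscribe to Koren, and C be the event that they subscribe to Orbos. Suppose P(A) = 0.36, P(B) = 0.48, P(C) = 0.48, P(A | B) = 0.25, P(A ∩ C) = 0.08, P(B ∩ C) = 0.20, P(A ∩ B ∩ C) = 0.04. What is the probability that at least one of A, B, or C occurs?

0.96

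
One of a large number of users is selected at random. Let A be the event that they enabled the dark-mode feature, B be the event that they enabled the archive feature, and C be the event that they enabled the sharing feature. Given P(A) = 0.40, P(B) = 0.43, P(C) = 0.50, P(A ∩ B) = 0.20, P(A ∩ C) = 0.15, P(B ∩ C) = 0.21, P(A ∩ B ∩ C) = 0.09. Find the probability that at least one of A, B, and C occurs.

P(A ∪ B ∪ C) = 0.40 + 0.43 + 0.50 − 0.20 − 0.15 − 0.21 + 0.09 = 0.86

0.86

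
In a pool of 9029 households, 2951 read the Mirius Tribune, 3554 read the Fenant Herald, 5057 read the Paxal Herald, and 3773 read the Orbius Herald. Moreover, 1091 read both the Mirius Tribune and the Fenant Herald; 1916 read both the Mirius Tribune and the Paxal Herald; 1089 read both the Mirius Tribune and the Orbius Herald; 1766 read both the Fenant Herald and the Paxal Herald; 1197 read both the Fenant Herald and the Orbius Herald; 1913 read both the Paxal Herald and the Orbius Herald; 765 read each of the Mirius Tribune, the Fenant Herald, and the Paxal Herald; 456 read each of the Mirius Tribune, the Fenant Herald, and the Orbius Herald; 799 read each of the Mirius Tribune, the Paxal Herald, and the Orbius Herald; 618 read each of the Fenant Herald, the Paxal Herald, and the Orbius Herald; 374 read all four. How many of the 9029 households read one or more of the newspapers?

Inclusion–exclusion gives
|at least one| = 2951 + 3554 + 5057 + 3773 − 1091 − 1916 − 1089 − 1766 − 1197 − 1913 + 765 + 456 + 799 + 618 − 374 = 8627

8627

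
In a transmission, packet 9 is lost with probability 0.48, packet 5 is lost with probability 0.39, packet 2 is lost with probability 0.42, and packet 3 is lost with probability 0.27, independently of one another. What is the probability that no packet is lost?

0.13430248

P(none) = (1 − 0.48) × (1 − 0.39) × (1 − 0.42) × (1 − 0.27) = 0.52 × 0.61 × 0.58 × 0.73 = 0.13430248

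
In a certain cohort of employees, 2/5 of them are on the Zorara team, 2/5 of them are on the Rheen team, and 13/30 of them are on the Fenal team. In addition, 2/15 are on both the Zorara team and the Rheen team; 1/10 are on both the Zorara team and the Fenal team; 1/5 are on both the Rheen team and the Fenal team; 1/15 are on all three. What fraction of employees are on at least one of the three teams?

13/15

P(union) = 2/5 + 2/5 + 13/30 − 2/15 − 1/10 − 1/5 + 1/15 = 13/15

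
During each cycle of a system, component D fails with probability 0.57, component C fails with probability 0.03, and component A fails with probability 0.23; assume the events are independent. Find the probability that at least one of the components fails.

0.678833

P(none) = (1 − 0.57) × (1 − 0.03) × (1 − 0.23) = 0.43 × 0.97 × 0.77 = 0.321167
P(at least one) = 1 − 0.321167 = 0.678833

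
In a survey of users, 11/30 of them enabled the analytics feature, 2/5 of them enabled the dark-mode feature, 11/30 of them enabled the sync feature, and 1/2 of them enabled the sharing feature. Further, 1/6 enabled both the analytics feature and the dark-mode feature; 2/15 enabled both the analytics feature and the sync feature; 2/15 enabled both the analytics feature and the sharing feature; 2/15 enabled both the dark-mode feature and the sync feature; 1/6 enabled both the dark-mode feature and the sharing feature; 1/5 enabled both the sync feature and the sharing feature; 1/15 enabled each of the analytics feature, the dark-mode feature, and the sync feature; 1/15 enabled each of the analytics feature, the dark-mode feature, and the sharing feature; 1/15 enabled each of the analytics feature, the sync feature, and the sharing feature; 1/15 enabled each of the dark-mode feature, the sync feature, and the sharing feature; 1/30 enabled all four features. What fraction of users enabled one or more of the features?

14/15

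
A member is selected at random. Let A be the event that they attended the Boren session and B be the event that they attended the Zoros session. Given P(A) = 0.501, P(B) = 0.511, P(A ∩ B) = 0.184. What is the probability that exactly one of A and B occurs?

0.644

Using the inclusion–exclusion count for exactly one event:
P(exactly one) = 0.501 + 0.511 − 2·0.184 = 0.644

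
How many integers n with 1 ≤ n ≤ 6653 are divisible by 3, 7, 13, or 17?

Using inclusion–exclusion:
2217 + 950 + 511 + 391 − 316 − 170 − 130 − 73 − 55 − 30 + 24 + 18 + 10 + 4 − 1 = 3350

3350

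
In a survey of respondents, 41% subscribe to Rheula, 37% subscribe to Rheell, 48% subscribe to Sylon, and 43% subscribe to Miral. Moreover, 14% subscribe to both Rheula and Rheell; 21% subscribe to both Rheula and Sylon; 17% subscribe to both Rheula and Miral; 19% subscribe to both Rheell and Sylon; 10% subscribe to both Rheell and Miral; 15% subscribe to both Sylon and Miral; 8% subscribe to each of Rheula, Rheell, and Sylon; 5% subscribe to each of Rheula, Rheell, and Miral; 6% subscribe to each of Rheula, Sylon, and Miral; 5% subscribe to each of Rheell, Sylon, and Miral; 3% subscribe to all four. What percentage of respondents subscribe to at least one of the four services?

94%

By inclusion–exclusion:
P(union) = 41 + 37 + 48 + 43 − 14 − 21 − 17 − 19 − 10 − 15 + 8 + 5 + 6 + 5 − 3 = 94%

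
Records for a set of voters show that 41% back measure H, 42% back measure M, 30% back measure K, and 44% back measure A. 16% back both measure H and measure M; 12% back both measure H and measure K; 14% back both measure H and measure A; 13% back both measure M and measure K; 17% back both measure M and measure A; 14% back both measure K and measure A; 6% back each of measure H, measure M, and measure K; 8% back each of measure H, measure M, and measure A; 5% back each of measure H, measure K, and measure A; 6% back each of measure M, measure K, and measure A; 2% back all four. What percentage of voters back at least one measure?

94%

By inclusion–exclusion:
P(union) = 41 + 42 + 30 + 44 − 16 − 12 − 14 − 13 − 17 − 14 + 6 + 8 + 5 + 6 − 2 = 94%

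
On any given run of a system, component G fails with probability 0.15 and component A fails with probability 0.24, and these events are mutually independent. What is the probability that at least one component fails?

Independence gives P(none) = ∏(1 − pᵢ).
P(none) = (1 − 0.15) × (1 − 0.24) = 0.85 × 0.76 = 0.646
P(at least one) = 1 − 0.646 = 0.354

0.354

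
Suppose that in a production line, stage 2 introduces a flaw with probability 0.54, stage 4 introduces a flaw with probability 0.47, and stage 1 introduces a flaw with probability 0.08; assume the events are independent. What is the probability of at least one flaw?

Independence gives P(none) = ∏(1 − pᵢ).
P(none) = (1 − 0.54) × (1 − 0.47) × (1 − 0.08) = 0.46 × 0.53 × 0.92 = 0.224296
P(at least one) = 1 − 0.224296 = 0.775704

0.775704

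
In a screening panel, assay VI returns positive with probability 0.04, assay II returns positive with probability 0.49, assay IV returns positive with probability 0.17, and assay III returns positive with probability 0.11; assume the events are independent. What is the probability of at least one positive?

0.63833248

P(none) = (1 − 0.04) × (1 − 0.49) × (1 − 0.17) × (1 − 0.11) = 0.96 × 0.51 × 0.83 × 0.89 = 0.36166752
P(at least one) = 1 − 0.36166752 = 0.63833248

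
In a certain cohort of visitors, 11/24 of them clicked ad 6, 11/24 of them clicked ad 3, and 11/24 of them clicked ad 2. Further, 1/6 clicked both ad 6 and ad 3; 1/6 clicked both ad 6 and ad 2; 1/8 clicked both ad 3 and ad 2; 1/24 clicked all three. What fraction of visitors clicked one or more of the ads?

23/24

P(≥1) = 11/24 + 11/24 + 11/24 − 1/6 − 1/6 − 1/8 + 1/24 = 23/24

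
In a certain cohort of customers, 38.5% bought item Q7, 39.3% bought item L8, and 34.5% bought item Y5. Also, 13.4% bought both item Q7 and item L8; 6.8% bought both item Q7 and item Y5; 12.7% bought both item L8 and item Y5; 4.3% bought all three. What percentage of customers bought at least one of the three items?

By inclusion–exclusion:
P(≥1) = 38.5 + 39.3 + 34.5 − 13.4 − 6.8 − 12.7 + 4.3 = 83.7%

83.7%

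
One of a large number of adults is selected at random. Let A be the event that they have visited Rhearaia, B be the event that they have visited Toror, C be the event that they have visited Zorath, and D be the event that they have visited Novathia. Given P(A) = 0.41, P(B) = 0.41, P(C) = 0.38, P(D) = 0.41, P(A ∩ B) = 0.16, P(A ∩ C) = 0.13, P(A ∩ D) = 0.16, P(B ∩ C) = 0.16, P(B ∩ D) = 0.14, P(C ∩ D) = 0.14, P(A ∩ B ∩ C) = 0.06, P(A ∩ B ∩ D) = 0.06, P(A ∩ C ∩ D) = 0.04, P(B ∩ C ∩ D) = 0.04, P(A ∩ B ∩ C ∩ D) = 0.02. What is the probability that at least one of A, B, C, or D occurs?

0.90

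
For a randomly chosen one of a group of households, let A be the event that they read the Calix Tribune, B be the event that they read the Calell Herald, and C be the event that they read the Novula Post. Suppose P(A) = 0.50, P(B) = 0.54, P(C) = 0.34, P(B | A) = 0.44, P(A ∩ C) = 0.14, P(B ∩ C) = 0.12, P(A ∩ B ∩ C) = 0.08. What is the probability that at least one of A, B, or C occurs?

0.98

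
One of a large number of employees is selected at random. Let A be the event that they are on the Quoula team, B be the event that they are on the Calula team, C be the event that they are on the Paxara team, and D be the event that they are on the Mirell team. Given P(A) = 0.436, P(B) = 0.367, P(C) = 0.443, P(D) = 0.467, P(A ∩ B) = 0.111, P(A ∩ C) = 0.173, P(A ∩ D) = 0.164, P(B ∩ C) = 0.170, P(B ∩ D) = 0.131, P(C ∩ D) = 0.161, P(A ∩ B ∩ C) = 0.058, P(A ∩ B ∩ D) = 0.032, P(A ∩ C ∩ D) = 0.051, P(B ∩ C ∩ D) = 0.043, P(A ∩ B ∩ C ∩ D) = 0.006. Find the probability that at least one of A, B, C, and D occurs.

Apply inclusion-exclusion:
P(A ∪ B ∪ C ∪ D) = 0.436 + 0.367 + 0.443 + 0.467 − 0.111 − 0.173 − 0.164 − 0.170 − 0.131 − 0.161 + 0.058 + 0.032 + 0.051 + 0.043 − 0.006 = 0.981

0.981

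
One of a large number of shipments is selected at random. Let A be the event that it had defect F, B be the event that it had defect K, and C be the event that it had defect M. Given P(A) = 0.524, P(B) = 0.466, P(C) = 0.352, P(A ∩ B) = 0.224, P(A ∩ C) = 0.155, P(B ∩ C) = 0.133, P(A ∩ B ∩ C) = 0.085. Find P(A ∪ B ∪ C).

0.915

By inclusion–exclusion:
P(A ∪ B ∪ C) = 0.524 + 0.466 + 0.352 − 0.224 − 0.155 − 0.133 + 0.085 = 0.915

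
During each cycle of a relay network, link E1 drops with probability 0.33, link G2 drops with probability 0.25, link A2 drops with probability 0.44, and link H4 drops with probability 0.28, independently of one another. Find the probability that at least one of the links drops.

0.797392

Independence gives P(none) = ∏(1 − pᵢ).
P(none) = (1 − 0.33) × (1 − 0.25) × (1 − 0.44) × (1 − 0.28) = 0.67 × 0.75 × 0.56 × 0.72 = 0.202608
P(at least one) = 1 − 0.202608 = 0.797392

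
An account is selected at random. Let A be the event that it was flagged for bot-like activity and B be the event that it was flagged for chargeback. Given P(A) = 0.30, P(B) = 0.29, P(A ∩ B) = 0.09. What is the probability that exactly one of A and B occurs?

P(exactly one) = 0.30 + 0.29 − 2·0.09 = 0.41

0.41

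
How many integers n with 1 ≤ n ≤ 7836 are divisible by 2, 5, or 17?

4886

Apply inclusion-exclusion:
floor(7836/2) + floor(7836/5) + floor(7836/17) − floor(7836/10) − floor(7836/34) − floor(7836/85) + floor(7836/170) = 3918 + 1567 + 460 − 783 − 230 − 92 + 46 = 4886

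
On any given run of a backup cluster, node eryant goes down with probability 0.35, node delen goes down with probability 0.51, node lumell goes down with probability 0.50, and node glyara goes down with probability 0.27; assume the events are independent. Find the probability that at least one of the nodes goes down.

Independence gives P(none) = ∏(1 − pᵢ).
P(none) = (1 − 0.35) × (1 − 0.51) × (1 − 0.50) × (1 − 0.27) = 0.65 × 0.49 × 0.50 × 0.73 = 0.1162525
P(at least one) = 1 − 0.1162525 = 0.8837475

0.8837475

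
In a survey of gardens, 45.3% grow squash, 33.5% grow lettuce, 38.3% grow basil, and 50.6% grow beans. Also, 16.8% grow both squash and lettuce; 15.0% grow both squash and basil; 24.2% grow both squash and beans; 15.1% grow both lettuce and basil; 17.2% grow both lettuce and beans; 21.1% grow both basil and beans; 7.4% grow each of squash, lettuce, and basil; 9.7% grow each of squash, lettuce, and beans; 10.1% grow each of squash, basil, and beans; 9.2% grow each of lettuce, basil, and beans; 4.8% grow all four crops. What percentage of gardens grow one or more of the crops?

89.9%

By inclusion-exclusion,
P(at least one) = 45.3 + 33.5 + 38.3 + 50.6 − 16.8 − 15.0 − 24.2 − 15.1 − 17.2 − 21.1 + 7.4 + 9.7 + 10.1 + 9.2 − 4.8 = 89.9%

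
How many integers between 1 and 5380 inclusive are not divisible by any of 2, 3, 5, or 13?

By inclusion–exclusion:
floor(5380/2) + floor(5380/3) + floor(5380/5) + floor(5380/13) − floor(5380/6) − floor(5380/10) − floor(5380/26) − floor(5380/15) − floor(5380/39) − floor(5380/65) + floor(5380/30) + floor(5380/78) + floor(5380/130) + floor(5380/195) − floor(5380/390) = 2690 + 1793 + 1076 + 413 − 896 − 538 − 206 − 358 − 137 − 82 + 179 + 68 + 41 + 27 − 13 = 4057
5380 − 4057 = 1323

1323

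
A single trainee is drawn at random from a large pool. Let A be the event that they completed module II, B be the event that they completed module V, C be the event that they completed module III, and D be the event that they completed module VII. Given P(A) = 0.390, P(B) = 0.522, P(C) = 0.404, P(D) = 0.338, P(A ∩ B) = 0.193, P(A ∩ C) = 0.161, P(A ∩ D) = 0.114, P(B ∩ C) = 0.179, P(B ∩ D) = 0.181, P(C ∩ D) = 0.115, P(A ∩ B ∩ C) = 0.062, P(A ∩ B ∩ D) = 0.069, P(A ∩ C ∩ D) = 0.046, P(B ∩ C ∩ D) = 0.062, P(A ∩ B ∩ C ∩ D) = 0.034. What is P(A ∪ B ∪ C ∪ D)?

P(A ∪ B ∪ C ∪ D) = 0.390 + 0.522 + 0.404 + 0.338 − 0.193 − 0.161 − 0.114 − 0.179 − 0.181 − 0.115 + 0.062 + 0.069 + 0.046 + 0.062 − 0.034 = 0.916

0.916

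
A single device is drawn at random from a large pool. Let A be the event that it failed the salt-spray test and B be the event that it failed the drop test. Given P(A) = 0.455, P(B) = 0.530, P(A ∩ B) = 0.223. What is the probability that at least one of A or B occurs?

0.762

P(A ∪ B) = 0.455 + 0.530 − 0.223 = 0.762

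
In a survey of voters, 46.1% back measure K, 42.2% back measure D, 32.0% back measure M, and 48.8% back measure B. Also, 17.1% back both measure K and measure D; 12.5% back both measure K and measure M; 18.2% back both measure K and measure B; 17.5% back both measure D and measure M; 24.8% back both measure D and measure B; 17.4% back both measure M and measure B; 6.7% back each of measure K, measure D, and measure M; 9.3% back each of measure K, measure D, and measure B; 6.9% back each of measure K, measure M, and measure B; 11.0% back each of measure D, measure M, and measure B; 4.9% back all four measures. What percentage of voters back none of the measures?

Inclusion–exclusion gives
P(union) = 46.1 + 42.2 + 32.0 + 48.8 − 17.1 − 12.5 − 18.2 − 17.5 − 24.8 − 17.4 + 6.7 + 9.3 + 6.9 + 11.0 − 4.9 = 90.6%
P(none) = 100% − 90.6% = 9.4%

9.4%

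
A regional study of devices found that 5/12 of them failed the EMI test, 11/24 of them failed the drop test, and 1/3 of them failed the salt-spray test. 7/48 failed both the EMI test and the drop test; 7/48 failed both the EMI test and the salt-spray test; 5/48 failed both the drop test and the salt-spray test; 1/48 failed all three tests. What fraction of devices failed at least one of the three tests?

5/6

Apply inclusion-exclusion:
P(union) = 5/12 + 11/24 + 1/3 − 7/48 − 7/48 − 5/48 + 1/48 = 5/6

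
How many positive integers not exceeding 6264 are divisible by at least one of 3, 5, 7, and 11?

By inclusion–exclusion:
floor(6264/3) + floor(6264/5) + floor(6264/7) + floor(6264/11) − floor(6264/15) − floor(6264/21) − floor(6264/33) − floor(6264/35) − floor(6264/55) − floor(6264/77) + floor(6264/105) + floor(6264/165) + floor(6264/231) + floor(6264/385) − floor(6264/1155) = 2088 + 1252 + 894 + 569 − 417 − 298 − 189 − 178 − 113 − 81 + 59 + 37 + 27 + 16 − 5 = 3661

3661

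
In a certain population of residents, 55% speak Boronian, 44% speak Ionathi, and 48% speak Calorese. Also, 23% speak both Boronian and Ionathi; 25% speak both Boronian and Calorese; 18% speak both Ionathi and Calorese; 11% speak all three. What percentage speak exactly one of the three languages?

P(exactly one) = 55 + 44 + 48 − 2·23 − 2·25 − 2·18 + 3·11 = 48%

48%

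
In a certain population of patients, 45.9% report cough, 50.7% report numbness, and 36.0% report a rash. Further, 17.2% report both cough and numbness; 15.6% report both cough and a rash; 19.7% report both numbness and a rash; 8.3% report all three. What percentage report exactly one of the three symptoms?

52.5%

By inclusion–exclusion (exactly-one form):
P(exactly one) = 45.9 + 50.7 + 36.0 − 2·17.2 − 2·15.6 − 2·19.7 + 3·8.3 = 52.5%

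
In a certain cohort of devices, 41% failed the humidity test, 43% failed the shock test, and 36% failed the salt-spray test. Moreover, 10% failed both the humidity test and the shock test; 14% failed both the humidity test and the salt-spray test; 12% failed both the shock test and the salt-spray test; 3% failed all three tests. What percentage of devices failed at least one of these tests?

P(union) = 41 + 43 + 36 − 10 − 14 − 12 + 3 = 87%

87%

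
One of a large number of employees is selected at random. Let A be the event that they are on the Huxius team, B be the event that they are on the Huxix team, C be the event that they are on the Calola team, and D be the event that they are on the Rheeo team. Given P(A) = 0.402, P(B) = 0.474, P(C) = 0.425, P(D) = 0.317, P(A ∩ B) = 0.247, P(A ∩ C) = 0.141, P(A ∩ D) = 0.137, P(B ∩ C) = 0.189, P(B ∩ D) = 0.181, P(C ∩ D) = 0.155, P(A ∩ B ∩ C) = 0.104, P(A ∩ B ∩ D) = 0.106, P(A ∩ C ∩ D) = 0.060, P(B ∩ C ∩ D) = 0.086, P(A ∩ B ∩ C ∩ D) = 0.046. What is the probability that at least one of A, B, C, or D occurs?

0.878

Inclusion–exclusion gives
P(A ∪ B ∪ C ∪ D) = 0.402 + 0.474 + 0.425 + 0.317 − 0.247 − 0.141 − 0.137 − 0.189 − 0.181 − 0.155 + 0.104 + 0.106 + 0.060 + 0.086 − 0.046 = 0.878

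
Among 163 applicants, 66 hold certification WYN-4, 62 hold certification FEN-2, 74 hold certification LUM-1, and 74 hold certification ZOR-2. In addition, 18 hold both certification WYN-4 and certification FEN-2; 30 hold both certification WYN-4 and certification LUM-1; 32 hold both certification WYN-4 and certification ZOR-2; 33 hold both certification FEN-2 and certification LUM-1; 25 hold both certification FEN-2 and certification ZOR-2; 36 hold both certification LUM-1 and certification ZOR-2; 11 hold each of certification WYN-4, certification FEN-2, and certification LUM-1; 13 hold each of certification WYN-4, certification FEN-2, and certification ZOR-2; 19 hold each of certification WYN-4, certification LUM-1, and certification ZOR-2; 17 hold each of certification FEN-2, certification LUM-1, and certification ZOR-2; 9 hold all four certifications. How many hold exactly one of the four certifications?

N(exactly one) = 66 + 62 + 74 + 74 − 2·18 − 2·30 − 2·32 − 2·33 − 2·25 − 2·36 + 3·11 + 3·13 + 3·19 + 3·17 − 4·9 = 72

72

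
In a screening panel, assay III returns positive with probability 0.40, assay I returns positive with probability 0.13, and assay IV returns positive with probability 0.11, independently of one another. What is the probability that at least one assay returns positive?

P(none) = (1 − 0.40) × (1 − 0.13) × (1 − 0.11) = 0.60 × 0.87 × 0.89 = 0.46458
P(at least one) = 1 − 0.46458 = 0.53542

0.53542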